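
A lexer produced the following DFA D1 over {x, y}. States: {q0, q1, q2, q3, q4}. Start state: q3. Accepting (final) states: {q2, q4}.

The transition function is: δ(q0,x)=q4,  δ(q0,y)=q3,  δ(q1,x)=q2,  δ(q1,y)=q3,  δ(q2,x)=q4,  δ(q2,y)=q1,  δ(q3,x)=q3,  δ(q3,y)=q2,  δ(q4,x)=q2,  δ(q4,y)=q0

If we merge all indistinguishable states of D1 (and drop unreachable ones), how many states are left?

3

Every state is reachable, so we keep all 5.
Start with accepting vs non-accepting: {q2,q4} | {q0,q1,q3}.
Split {q0,q1,q3} by δ(·,x) → {q0,q1} and {q3}.
No further refinement is possible. Final partition (3 blocks): {q2,q4} | {q0,q1} | {q3}.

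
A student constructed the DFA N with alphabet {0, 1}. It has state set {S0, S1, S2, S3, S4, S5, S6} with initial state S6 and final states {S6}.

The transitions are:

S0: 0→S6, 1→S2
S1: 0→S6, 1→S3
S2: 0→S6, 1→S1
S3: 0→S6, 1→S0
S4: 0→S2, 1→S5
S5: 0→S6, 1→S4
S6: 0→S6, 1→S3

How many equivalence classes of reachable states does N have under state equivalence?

Reachable states from the start: {S0,S1,S2,S3,S6}. Unreachable: {S4,S5} — drop them.
Start with accepting vs non-accepting: {S6} | {S0,S1,S2,S3}.
Stable partition: {S6} | {S0,S1,S2,S3} — 2 equivalence classes.

2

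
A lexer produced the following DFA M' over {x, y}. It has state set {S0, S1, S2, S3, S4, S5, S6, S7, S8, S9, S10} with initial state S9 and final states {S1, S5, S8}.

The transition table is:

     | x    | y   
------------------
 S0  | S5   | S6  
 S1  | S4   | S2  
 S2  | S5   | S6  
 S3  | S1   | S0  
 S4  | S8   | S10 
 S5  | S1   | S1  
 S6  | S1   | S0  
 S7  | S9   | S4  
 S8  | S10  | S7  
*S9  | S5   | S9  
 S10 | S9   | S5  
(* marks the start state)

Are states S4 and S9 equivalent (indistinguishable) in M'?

No

States {S3} cannot be reached from the start state, so discard them.
P0 = {S1,S5,S8} | {S0,S2,S4,S6,S7,S9,S10}.
On input x, block {S1,S5,S8} splits into {S1,S8} and {S5}.
Split {S0,S2,S4,S6,S7,S9,S10} by δ(·,x) → {S0,S2,S9} and {S4,S6} and {S7,S10}.
On input x, block {S1,S8} splits into {S1} and {S8}.
Refine {S0,S2,S9} on symbol y: members go to different blocks, giving {S0,S2} and {S9}.
Split {S4,S6} by δ(·,x) → {S4} and {S6}.
Refine {S7,S10} on symbol y: members go to different blocks, giving {S7} and {S10}.
The partition is now stable with 9 blocks: {S1} | {S0,S2} | {S5} | {S4} | {S7} | {S8} | {S9} | {S6} | {S10}.
S4 and S9 end up in different blocks, so they are distinguishable. For instance, the string 'xx' is accepted from only S9.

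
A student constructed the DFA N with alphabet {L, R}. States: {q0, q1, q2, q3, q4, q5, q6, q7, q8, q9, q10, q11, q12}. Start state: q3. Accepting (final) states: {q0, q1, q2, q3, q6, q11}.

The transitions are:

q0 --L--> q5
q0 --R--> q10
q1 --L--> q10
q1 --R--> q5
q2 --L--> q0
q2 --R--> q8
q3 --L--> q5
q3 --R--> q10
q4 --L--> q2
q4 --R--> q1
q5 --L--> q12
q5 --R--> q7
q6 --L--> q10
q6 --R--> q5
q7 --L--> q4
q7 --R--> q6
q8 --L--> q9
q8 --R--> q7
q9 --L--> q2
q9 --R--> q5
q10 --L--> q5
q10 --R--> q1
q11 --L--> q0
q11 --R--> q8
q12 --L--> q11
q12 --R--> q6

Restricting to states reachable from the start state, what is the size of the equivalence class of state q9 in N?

P0 = {q0,q1,q2,q3,q6,q11} | {q4,q5,q7,q8,q9,q10,q12}.
On input L, block {q0,q1,q2,q3,q6,q11} splits into {q0,q1,q3,q6} and {q2,q11}.
On input L, block {q4,q5,q7,q8,q9,q10,q12} splits into {q5,q7,q8,q10} and {q4,q9,q12}.
On input L, block {q5,q7,q8,q10} splits into {q5,q7,q8} and {q10}.
On input L, block {q0,q1,q3,q6} splits into {q0,q3} and {q1,q6}.
On input R, block {q5,q7,q8} splits into {q5,q8} and {q7}.
On input R, block {q4,q9,q12} splits into {q4,q12} and {q9}.
On input L, block {q5,q8} splits into {q5} and {q8}.
The partition is now stable with 9 blocks: {q0,q3} | {q5} | {q2,q11} | {q4,q12} | {q10} | {q1,q6} | {q7} | {q9} | {q8}.
State q9 belongs to the block {q9}, which has 1 states.

1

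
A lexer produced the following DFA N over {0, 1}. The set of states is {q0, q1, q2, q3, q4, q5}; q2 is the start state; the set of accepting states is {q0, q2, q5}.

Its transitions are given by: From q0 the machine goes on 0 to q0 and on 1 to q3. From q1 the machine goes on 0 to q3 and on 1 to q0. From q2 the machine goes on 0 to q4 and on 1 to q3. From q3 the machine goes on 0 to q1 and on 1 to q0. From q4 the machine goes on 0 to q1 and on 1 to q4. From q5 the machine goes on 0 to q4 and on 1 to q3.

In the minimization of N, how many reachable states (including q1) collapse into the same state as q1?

First remove the unreachable states {q5}; 5 states remain.
P0 = {q0,q2} | {q1,q3,q4}.
On input 0, block {q0,q2} splits into {q0} and {q2}.
Split {q1,q3,q4} by δ(·,1) → {q1,q3} and {q4}.
No further refinement is possible. Final partition (4 blocks): {q0} | {q1,q3} | {q2} | {q4}.
The equivalence class containing q1 is {q1,q3}, of size 2.

2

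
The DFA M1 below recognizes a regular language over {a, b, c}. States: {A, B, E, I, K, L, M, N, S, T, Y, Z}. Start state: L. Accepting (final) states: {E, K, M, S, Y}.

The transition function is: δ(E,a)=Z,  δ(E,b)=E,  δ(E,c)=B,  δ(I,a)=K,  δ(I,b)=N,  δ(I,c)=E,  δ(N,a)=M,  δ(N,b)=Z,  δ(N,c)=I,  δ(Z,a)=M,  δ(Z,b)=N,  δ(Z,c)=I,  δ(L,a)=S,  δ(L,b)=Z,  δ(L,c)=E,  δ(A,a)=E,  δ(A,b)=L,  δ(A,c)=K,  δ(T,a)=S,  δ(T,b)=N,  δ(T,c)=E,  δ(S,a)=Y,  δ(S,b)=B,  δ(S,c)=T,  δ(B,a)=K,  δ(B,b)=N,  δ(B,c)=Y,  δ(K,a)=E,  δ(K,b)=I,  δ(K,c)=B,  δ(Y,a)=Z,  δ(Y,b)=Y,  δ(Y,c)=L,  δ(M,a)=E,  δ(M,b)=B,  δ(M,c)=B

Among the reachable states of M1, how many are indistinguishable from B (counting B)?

4

First remove the unreachable states {A}; 11 states remain.
Start with accepting vs non-accepting: {E,K,M,S,Y} | {B,I,L,N,T,Z}.
Split {E,K,M,S,Y} by δ(·,a) → {K,M,S} and {E,Y}.
Split {B,I,L,N,T,Z} by δ(·,c) → {B,I,L,T} and {N,Z}.
Stable partition: {K,M,S} | {B,I,L,T} | {E,Y} | {N,Z} — 4 equivalence classes.
The equivalence class containing B is {B,I,L,T}, of size 4.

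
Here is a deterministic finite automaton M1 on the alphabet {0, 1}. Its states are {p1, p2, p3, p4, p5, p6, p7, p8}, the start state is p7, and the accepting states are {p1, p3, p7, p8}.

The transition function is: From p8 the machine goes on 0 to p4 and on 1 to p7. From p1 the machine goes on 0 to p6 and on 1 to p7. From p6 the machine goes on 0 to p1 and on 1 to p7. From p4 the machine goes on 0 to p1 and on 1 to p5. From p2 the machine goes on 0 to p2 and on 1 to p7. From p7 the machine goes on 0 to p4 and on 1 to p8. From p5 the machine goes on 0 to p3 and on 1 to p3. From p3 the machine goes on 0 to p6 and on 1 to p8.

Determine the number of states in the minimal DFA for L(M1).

First remove the unreachable states {p2}; 7 states remain.
P0 = {p1,p3,p7,p8} | {p4,p5,p6}.
On input 1, block {p4,p5,p6} splits into {p5,p6} and {p4}.
Split {p1,p3,p7,p8} by δ(·,0) → {p1,p3} and {p7,p8}.
Refine {p5,p6} on symbol 1: members go to different blocks, giving {p5} and {p6}.
The partition is now stable with 5 blocks: {p1,p3} | {p5} | {p4} | {p7,p8} | {p6}.

5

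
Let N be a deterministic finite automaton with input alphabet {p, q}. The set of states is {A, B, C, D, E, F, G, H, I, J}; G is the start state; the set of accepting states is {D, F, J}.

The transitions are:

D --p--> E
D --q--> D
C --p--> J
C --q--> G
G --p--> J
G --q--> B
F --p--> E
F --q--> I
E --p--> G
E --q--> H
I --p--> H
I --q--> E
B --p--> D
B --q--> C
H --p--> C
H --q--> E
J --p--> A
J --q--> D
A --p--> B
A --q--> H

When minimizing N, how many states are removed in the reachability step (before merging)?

2

No path from G leads to F, I; the other 8 states are all reachable.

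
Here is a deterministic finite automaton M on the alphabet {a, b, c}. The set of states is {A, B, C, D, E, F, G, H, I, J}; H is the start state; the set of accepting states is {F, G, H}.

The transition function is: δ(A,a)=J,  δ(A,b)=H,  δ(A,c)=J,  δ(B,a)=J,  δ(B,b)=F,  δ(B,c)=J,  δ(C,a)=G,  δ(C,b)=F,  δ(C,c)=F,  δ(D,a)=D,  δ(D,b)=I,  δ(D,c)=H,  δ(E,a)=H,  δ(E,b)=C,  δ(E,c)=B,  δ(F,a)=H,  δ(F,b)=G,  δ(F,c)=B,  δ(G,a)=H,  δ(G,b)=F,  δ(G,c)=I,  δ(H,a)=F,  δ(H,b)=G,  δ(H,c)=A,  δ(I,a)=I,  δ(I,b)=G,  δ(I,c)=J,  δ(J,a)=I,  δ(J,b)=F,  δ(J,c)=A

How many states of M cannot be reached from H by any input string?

3

Starting at H and following transitions, the reachable set is {A, B, F, G, H, I, J}. That leaves C, D, E unreachable — 3 in total.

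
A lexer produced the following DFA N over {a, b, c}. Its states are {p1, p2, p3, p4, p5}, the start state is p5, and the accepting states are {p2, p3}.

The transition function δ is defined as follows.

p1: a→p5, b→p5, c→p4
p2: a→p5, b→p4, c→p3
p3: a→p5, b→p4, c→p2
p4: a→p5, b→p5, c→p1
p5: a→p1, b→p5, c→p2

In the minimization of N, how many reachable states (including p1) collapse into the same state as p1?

Every state is reachable, so we keep all 5.
Initial partition by acceptance: {p2,p3} | {p1,p4,p5}.
Split {p1,p4,p5} by δ(·,c) → {p1,p4} and {p5}.
No further refinement is possible. Final partition (3 blocks): {p2,p3} | {p1,p4} | {p5}.
The equivalence class containing p1 is {p1,p4}, of size 2.

2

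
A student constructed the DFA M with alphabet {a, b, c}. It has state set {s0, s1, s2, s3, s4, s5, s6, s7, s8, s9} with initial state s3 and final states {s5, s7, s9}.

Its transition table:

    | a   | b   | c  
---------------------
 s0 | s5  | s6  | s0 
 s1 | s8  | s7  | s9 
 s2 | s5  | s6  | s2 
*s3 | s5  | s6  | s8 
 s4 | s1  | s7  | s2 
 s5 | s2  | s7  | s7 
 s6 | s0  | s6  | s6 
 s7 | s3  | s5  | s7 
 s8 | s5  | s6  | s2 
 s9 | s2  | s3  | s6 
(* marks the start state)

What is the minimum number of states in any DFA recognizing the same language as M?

States {s1,s4,s9} cannot be reached from the start state, so discard them.
Initial partition by acceptance: {s5,s7} | {s0,s2,s3,s6,s8}.
Split {s0,s2,s3,s6,s8} by δ(·,a) → {s0,s2,s3,s8} and {s6}.
The partition is now stable with 3 blocks: {s5,s7} | {s0,s2,s3,s8} | {s6}.

3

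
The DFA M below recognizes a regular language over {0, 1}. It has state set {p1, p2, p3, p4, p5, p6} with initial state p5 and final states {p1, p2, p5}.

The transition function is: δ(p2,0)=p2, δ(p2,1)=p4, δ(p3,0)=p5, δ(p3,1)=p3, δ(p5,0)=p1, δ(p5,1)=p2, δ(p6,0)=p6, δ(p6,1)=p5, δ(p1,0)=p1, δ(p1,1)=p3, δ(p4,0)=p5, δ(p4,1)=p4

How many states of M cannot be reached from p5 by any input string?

Starting at p5 and following transitions, the reachable set is {p1, p2, p3, p4, p5}. That leaves p6 unreachable — 1 in total.

1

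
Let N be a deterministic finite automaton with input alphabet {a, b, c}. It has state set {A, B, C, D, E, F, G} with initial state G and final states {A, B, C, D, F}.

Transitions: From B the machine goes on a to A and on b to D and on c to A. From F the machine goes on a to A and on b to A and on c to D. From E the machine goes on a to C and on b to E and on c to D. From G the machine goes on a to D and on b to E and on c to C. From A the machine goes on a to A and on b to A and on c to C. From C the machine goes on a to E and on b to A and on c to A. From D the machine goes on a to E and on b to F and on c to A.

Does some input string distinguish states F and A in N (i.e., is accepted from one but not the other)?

No

States {B} cannot be reached from the start state, so discard them.
Initial partition by acceptance: {A,C,D,F} | {E,G}.
On input a, block {A,C,D,F} splits into {A,F} and {C,D}.
No further refinement is possible. Final partition (3 blocks): {A,F} | {E,G} | {C,D}.
F and A lie in the same block of the stable partition, so they are equivalent — no string distinguishes them.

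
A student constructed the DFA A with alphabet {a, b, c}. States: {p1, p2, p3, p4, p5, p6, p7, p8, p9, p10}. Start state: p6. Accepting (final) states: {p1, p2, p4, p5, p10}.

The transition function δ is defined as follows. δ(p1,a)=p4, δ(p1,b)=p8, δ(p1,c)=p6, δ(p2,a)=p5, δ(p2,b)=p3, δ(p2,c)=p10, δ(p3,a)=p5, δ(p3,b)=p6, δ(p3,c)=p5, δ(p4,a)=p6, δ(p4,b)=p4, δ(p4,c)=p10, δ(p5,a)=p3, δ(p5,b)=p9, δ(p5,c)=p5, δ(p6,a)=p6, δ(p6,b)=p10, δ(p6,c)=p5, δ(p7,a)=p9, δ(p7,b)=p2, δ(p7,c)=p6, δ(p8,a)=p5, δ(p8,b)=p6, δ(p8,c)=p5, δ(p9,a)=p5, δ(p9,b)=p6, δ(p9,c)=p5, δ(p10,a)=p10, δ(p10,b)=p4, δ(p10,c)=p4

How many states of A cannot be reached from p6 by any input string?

No path from p6 leads to p1, p2, p7, p8; the other 6 states are all reachable.

4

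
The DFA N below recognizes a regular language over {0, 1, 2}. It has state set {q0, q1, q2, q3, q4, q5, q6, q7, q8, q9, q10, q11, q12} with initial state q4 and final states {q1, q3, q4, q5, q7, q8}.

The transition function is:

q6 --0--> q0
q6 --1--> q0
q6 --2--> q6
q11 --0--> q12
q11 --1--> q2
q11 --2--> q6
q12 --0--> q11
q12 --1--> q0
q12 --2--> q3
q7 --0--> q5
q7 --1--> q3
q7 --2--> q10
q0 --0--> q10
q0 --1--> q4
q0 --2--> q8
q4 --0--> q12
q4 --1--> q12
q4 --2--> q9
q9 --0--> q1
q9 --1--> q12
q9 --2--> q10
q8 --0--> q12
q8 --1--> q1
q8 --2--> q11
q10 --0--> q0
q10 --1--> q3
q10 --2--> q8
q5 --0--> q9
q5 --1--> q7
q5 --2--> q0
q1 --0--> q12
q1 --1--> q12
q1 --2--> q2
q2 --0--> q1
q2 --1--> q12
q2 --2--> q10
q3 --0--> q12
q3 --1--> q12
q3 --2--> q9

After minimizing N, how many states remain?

7

First remove the unreachable states {q5,q7}; 11 states remain.
Initial partition by acceptance: {q1,q3,q4,q8} | {q0,q2,q6,q9,q10,q11,q12}.
Refine {q1,q3,q4,q8} on symbol 1: members go to different blocks, giving {q1,q3,q4} and {q8}.
On input 0, block {q0,q2,q6,q9,q10,q11,q12} splits into {q0,q6,q10,q11,q12} and {q2,q9}.
Split {q0,q6,q10,q11,q12} by δ(·,1) → {q0,q10} and {q6,q12} and {q11}.
Refine {q6,q12} on symbol 0: members go to different blocks, giving {q6} and {q12}.
The partition is now stable with 7 blocks: {q1,q3,q4} | {q0,q10} | {q8} | {q2,q9} | {q6} | {q11} | {q12}.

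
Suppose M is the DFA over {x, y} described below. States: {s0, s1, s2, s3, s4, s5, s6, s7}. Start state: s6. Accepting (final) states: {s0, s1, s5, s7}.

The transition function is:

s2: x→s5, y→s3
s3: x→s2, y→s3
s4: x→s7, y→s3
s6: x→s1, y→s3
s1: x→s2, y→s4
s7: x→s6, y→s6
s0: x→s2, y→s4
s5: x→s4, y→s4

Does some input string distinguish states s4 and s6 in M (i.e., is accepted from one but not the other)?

No

States {s0} cannot be reached from the start state, so discard them.
Start with accepting vs non-accepting: {s1,s5,s7} | {s2,s3,s4,s6}.
Refine {s2,s3,s4,s6} on symbol x: members go to different blocks, giving {s2,s4,s6} and {s3}.
The partition is now stable with 3 blocks: {s1,s5,s7} | {s2,s4,s6} | {s3}.
s4 and s6 lie in the same block of the stable partition, so they are equivalent — no string distinguishes them.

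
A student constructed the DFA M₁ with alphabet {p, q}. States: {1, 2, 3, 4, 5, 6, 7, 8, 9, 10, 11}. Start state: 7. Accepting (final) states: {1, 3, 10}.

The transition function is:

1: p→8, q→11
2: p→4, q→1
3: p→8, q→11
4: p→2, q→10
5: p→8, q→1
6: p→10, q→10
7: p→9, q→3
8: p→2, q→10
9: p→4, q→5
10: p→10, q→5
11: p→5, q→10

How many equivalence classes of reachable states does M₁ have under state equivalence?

6

Reachable states from the start: {1,2,3,4,5,7,8,9,10,11}. Unreachable: {6} — drop them.
Start with accepting vs non-accepting: {1,3,10} | {2,4,5,7,8,9,11}.
On input p, block {1,3,10} splits into {1,3} and {10}.
Split {2,4,5,7,8,9,11} by δ(·,q) → {2,5,7} and {4,8,11} and {9}.
Split {2,5,7} by δ(·,p) → {2,5} and {7}.
The partition is now stable with 6 blocks: {1,3} | {2,5} | {10} | {4,8,11} | {9} | {7}.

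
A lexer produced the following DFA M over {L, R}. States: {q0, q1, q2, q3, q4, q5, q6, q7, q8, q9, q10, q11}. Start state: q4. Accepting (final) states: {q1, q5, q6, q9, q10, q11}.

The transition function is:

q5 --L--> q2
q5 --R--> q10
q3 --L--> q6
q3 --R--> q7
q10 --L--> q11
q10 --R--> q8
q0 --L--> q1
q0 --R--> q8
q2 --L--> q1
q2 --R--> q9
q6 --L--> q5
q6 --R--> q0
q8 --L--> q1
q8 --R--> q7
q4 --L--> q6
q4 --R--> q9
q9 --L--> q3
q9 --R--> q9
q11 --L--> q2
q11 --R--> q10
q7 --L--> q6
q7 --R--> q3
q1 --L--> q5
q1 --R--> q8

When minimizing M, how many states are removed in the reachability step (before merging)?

A breadth-first search from the start state visits every state.

0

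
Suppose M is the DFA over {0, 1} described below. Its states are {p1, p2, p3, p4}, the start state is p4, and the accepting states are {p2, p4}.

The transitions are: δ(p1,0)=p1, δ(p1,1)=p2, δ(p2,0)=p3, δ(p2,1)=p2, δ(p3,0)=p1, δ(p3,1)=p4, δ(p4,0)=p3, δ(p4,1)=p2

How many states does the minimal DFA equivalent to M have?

All states are reachable from the start state.
P0 = {p2,p4} | {p1,p3}.
Stable partition: {p2,p4} | {p1,p3} — 2 equivalence classes.

2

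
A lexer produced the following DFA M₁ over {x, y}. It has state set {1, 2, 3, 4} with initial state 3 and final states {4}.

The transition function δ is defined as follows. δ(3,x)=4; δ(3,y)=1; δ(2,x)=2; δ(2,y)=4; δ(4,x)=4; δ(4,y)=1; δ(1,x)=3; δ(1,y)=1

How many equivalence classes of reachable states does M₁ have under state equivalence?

3

States {2} cannot be reached from the start state, so discard them.
Initial partition by acceptance: {4} | {1,3}.
Split {1,3} by δ(·,x) → {1} and {3}.
No further refinement is possible. Final partition (3 blocks): {4} | {1} | {3}.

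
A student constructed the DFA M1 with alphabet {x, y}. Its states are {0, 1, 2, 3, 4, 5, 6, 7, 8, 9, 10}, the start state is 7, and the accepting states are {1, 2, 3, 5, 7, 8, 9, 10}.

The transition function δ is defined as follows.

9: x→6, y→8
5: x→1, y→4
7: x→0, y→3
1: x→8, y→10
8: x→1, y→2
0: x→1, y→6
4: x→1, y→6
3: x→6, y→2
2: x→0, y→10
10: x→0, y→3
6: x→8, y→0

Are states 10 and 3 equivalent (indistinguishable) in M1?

Yes

First remove the unreachable states {4,5,9}; 8 states remain.
Start with accepting vs non-accepting: {1,2,3,7,8,10} | {0,6}.
Split {1,2,3,7,8,10} by δ(·,x) → {2,3,7,10} and {1,8}.
The partition is now stable with 3 blocks: {2,3,7,10} | {0,6} | {1,8}.
10 and 3 lie in the same block of the stable partition, so they are equivalent — no string distinguishes them.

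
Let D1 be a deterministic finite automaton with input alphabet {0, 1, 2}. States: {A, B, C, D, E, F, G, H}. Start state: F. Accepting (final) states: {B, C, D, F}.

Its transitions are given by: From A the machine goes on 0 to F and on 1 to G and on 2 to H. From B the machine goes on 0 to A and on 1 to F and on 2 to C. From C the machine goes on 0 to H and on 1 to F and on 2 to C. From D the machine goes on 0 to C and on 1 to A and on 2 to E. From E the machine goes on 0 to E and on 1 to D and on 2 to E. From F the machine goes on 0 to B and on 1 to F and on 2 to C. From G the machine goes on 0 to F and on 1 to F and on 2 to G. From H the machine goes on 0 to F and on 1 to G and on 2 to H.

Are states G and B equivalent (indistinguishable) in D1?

No

Reachable states from the start: {A,B,C,F,G,H}. Unreachable: {D,E} — drop them.
Start with accepting vs non-accepting: {B,C,F} | {A,G,H}.
On input 0, block {B,C,F} splits into {B,C} and {F}.
On input 1, block {A,G,H} splits into {A,H} and {G}.
The partition is now stable with 4 blocks: {B,C} | {A,H} | {F} | {G}.
G and B end up in different blocks, so they are distinguishable. For instance, the string 'ε' is accepted from only B.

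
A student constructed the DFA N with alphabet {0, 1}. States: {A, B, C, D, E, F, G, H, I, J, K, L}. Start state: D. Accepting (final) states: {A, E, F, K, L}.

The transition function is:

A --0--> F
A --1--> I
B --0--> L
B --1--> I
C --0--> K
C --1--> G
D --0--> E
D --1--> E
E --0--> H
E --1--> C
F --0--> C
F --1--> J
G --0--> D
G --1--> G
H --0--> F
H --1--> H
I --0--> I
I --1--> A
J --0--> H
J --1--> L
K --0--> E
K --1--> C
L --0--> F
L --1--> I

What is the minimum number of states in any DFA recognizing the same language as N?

First remove the unreachable states {B}; 11 states remain.
P0 = {A,E,F,K,L} | {C,D,G,H,I,J}.
Refine {A,E,F,K,L} on symbol 0: members go to different blocks, giving {A,K,L} and {E,F}.
On input 0, block {C,D,G,H,I,J} splits into {G,I,J} and {D,H} and {C}.
Refine {A,K,L} on symbol 1: members go to different blocks, giving {A,L} and {K}.
Refine {G,I,J} on symbol 0: members go to different blocks, giving {G,J} and {I}.
Split {G,J} by δ(·,1) → {G} and {J}.
On input 0, block {E,F} splits into {E} and {F}.
Refine {D,H} on symbol 0: members go to different blocks, giving {D} and {H}.
The partition is now stable with 10 blocks: {A,L} | {G} | {E} | {D} | {C} | {K} | {I} | {J} | {F} | {H}.

10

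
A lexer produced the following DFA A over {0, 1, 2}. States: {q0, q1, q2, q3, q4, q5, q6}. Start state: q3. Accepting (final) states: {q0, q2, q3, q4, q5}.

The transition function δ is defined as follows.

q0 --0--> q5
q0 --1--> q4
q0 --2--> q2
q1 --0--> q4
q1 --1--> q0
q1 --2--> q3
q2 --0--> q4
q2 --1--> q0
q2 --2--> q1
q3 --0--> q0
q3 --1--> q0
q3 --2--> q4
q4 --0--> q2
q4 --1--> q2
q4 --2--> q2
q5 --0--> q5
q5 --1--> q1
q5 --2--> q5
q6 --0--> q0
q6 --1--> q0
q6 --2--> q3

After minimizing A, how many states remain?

First remove the unreachable states {q6}; 6 states remain.
Initial partition by acceptance: {q0,q2,q3,q4,q5} | {q1}.
Split {q0,q2,q3,q4,q5} by δ(·,1) → {q0,q2,q3,q4} and {q5}.
On input 0, block {q0,q2,q3,q4} splits into {q2,q3,q4} and {q0}.
Split {q2,q3,q4} by δ(·,0) → {q2,q4} and {q3}.
Refine {q2,q4} on symbol 1: members go to different blocks, giving {q2} and {q4}.
The partition is now stable with 6 blocks: {q2} | {q1} | {q5} | {q0} | {q3} | {q4}.

6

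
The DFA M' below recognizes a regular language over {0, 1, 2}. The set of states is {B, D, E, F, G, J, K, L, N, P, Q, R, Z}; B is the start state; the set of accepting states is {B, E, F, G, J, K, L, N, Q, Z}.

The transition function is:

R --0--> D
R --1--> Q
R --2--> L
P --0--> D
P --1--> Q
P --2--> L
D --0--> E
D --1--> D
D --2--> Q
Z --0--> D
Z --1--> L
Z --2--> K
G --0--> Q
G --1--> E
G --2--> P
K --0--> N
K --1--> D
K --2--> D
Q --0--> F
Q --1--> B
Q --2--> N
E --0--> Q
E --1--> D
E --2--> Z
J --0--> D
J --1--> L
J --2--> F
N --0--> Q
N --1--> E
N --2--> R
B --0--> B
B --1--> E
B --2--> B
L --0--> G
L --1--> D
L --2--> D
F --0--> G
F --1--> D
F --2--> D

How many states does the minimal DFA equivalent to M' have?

8

Reachable states from the start: {B,D,E,F,G,K,L,N,P,Q,R,Z}. Unreachable: {J} — drop them.
Start with accepting vs non-accepting: {B,E,F,G,K,L,N,Q,Z} | {D,P,R}.
On input 0, block {B,E,F,G,K,L,N,Q,Z} splits into {B,E,F,G,K,L,N,Q} and {Z}.
Split {B,E,F,G,K,L,N,Q} by δ(·,1) → {E,F,K,L} and {B,G,N,Q}.
Split {E,F,K,L} by δ(·,2) → {F,K,L} and {E}.
Split {D,P,R} by δ(·,0) → {P,R} and {D}.
Split {B,G,N,Q} by δ(·,0) → {B,G,N} and {Q}.
Split {B,G,N} by δ(·,0) → {G,N} and {B}.
Stable partition: {F,K,L} | {P,R} | {Z} | {G,N} | {E} | {D} | {Q} | {B} — 8 equivalence classes.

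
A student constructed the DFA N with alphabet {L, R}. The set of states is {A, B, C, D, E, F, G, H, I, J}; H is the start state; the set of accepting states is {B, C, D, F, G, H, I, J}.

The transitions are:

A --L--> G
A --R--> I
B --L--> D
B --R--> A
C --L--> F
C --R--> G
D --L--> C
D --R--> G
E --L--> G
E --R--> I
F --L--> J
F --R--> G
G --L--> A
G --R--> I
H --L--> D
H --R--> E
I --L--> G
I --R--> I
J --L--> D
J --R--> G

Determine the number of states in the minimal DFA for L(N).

States {B} cannot be reached from the start state, so discard them.
Start with accepting vs non-accepting: {C,D,F,G,H,I,J} | {A,E}.
Split {C,D,F,G,H,I,J} by δ(·,L) → {C,D,F,H,I,J} and {G}.
On input L, block {C,D,F,H,I,J} splits into {C,D,F,H,J} and {I}.
Refine {C,D,F,H,J} on symbol R: members go to different blocks, giving {C,D,F,J} and {H}.
Stable partition: {C,D,F,J} | {A,E} | {G} | {I} | {H} — 5 equivalence classes.

5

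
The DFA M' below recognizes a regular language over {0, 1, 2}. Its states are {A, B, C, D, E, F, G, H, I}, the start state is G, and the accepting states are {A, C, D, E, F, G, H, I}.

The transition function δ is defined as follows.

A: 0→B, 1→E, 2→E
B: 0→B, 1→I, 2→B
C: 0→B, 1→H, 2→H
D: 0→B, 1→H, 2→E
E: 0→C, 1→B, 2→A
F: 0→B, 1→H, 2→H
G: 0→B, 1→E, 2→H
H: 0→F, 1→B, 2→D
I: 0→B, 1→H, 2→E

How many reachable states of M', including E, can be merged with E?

Start with accepting vs non-accepting: {A,C,D,E,F,G,H,I} | {B}.
Split {A,C,D,E,F,G,H,I} by δ(·,0) → {A,C,D,F,G,I} and {E,H}.
Stable partition: {A,C,D,F,G,I} | {B} | {E,H} — 3 equivalence classes.
The equivalence class containing E is {E,H}, of size 2.

2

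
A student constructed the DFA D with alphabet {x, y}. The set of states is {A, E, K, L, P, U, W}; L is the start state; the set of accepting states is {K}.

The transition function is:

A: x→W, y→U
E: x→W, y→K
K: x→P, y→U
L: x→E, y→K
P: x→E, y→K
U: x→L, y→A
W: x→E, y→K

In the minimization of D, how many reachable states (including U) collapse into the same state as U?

2

Initial partition by acceptance: {K} | {A,E,L,P,U,W}.
On input y, block {A,E,L,P,U,W} splits into {E,L,P,W} and {A,U}.
The partition is now stable with 3 blocks: {K} | {E,L,P,W} | {A,U}.
The equivalence class containing U is {A,U}, of size 2.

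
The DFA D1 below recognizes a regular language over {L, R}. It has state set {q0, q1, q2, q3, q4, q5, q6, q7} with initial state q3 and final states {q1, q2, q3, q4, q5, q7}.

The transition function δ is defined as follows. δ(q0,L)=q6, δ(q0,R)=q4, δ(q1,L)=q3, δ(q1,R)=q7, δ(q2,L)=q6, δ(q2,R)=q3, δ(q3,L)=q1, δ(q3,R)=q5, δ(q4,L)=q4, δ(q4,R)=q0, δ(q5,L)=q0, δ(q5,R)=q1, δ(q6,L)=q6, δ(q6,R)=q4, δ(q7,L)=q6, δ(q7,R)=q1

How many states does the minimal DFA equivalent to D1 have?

States {q2} cannot be reached from the start state, so discard them.
Initial partition by acceptance: {q1,q3,q4,q5,q7} | {q0,q6}.
Split {q1,q3,q4,q5,q7} by δ(·,L) → {q1,q3,q4} and {q5,q7}.
Split {q1,q3,q4} by δ(·,R) → {q1,q3} and {q4}.
Stable partition: {q1,q3} | {q0,q6} | {q5,q7} | {q4} — 4 equivalence classes.

4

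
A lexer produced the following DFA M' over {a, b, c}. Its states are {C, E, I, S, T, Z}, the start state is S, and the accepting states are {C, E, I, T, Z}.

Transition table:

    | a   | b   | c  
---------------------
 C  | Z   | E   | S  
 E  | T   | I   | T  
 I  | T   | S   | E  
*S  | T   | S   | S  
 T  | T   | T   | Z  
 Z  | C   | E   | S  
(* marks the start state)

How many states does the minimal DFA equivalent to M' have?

5

Every state is reachable, so we keep all 6.
Initial partition by acceptance: {C,E,I,T,Z} | {S}.
Split {C,E,I,T,Z} by δ(·,b) → {C,E,T,Z} and {I}.
Refine {C,E,T,Z} on symbol b: members go to different blocks, giving {C,T,Z} and {E}.
On input b, block {C,T,Z} splits into {C,Z} and {T}.
The partition is now stable with 5 blocks: {C,Z} | {S} | {I} | {E} | {T}.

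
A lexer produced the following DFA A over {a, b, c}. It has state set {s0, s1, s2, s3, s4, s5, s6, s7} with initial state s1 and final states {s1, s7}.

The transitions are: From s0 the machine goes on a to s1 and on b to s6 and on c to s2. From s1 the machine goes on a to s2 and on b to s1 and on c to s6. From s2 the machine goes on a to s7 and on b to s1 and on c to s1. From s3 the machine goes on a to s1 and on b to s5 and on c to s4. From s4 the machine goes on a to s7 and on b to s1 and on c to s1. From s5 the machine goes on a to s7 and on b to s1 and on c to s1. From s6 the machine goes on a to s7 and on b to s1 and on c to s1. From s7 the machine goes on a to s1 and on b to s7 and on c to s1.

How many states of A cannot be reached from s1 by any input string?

4

BFS from s1 reaches {s1, s2, s6, s7}; the 4 state(s) s0, s3, s4, s5 are never visited.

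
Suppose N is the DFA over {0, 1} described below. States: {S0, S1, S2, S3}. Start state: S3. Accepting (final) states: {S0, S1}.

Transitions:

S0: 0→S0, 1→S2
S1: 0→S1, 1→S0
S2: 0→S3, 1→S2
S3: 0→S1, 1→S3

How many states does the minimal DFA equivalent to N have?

All states are reachable from the start state.
Initial partition by acceptance: {S0,S1} | {S2,S3}.
Split {S0,S1} by δ(·,1) → {S0} and {S1}.
On input 0, block {S2,S3} splits into {S2} and {S3}.
Stable partition: {S0} | {S2} | {S1} | {S3} — 4 equivalence classes.

4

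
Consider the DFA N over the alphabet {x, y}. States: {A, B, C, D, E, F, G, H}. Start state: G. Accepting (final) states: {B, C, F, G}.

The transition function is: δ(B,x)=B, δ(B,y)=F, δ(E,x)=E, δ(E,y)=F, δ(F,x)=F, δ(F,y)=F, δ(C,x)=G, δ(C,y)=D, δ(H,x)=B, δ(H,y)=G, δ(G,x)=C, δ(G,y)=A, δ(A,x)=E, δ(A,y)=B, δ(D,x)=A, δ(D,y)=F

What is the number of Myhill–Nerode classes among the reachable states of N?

First remove the unreachable states {H}; 7 states remain.
Initial partition by acceptance: {B,C,F,G} | {A,D,E}.
Refine {B,C,F,G} on symbol y: members go to different blocks, giving {B,F} and {C,G}.
No further refinement is possible. Final partition (3 blocks): {B,F} | {A,D,E} | {C,G}.

3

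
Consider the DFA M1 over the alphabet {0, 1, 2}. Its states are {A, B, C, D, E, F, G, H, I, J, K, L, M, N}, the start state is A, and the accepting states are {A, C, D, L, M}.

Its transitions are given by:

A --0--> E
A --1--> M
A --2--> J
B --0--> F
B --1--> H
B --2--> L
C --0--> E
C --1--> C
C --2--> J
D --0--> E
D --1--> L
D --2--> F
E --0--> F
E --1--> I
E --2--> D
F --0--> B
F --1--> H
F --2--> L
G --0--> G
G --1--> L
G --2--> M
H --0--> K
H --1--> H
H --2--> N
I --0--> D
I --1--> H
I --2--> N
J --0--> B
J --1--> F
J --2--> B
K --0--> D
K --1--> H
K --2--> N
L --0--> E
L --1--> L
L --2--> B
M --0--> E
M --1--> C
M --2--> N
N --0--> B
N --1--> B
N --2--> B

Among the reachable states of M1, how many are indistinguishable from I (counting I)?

Reachable states from the start: {A,B,C,D,E,F,H,I,J,K,L,M,N}. Unreachable: {G} — drop them.
Initial partition by acceptance: {A,C,D,L,M} | {B,E,F,H,I,J,K,N}.
Split {B,E,F,H,I,J,K,N} by δ(·,0) → {B,E,F,H,J,N} and {I,K}.
Refine {B,E,F,H,J,N} on symbol 0: members go to different blocks, giving {B,E,F,J,N} and {H}.
Split {B,E,F,J,N} by δ(·,1) → {B,F} and {J,N} and {E}.
On input 2, block {A,C,D,L,M} splits into {A,C,M} and {D,L}.
No further refinement is possible. Final partition (7 blocks): {A,C,M} | {B,F} | {I,K} | {H} | {J,N} | {E} | {D,L}.
The equivalence class containing I is {I,K}, of size 2.

2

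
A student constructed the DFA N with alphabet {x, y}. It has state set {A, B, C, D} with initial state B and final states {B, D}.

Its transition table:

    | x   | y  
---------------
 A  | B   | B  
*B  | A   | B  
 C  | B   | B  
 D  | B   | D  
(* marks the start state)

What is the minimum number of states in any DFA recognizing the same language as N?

First remove the unreachable states {C,D}; 2 states remain.
Start with accepting vs non-accepting: {B} | {A}.
Stable partition: {B} | {A} — 2 equivalence classes.

2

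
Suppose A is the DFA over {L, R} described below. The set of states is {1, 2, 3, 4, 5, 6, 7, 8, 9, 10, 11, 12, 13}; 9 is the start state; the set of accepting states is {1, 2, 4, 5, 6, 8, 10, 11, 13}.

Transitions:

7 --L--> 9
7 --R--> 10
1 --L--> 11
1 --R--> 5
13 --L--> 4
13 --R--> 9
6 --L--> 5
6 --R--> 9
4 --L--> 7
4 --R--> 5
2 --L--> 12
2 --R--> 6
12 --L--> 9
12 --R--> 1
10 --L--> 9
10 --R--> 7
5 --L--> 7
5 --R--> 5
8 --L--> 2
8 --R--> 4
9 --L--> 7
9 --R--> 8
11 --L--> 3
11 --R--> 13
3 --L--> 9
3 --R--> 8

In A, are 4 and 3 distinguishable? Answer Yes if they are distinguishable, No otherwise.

All states are reachable from the start state.
Start with accepting vs non-accepting: {1,2,4,5,6,8,10,11,13} | {3,7,9,12}.
Refine {1,2,4,5,6,8,10,11,13} on symbol L: members go to different blocks, giving {2,4,5,10,11} and {1,6,8,13}.
Split {2,4,5,10,11} by δ(·,R) → {2,11} and {4,5} and {10}.
On input R, block {3,7,9,12} splits into {3,9,12} and {7}.
Refine {3,9,12} on symbol L: members go to different blocks, giving {3,12} and {9}.
Split {1,6,8,13} by δ(·,L) → {1,8} and {6,13}.
No further refinement is possible. Final partition (8 blocks): {2,11} | {3,12} | {1,8} | {4,5} | {10} | {7} | {9} | {6,13}.
4 and 3 end up in different blocks, so they are distinguishable. For instance, the string 'ε' is accepted from only 4.

Yes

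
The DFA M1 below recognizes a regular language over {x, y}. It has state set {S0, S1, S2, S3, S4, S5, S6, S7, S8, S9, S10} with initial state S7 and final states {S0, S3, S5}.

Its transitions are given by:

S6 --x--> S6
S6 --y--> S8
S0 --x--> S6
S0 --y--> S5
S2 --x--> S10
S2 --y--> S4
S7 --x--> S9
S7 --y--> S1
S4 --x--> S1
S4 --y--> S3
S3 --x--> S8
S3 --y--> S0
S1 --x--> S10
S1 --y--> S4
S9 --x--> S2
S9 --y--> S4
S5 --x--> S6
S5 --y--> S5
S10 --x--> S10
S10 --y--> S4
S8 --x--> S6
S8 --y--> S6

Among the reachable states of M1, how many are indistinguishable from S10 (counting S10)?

Every state is reachable, so we keep all 11.
P0 = {S0,S3,S5} | {S1,S2,S4,S6,S7,S8,S9,S10}.
On input y, block {S1,S2,S4,S6,S7,S8,S9,S10} splits into {S1,S2,S6,S7,S8,S9,S10} and {S4}.
Refine {S1,S2,S6,S7,S8,S9,S10} on symbol y: members go to different blocks, giving {S1,S2,S9,S10} and {S6,S7,S8}.
On input x, block {S6,S7,S8} splits into {S6,S8} and {S7}.
Stable partition: {S0,S3,S5} | {S1,S2,S9,S10} | {S4} | {S6,S8} | {S7} — 5 equivalence classes.
State S10 belongs to the block {S1,S2,S9,S10}, which has 4 states.

4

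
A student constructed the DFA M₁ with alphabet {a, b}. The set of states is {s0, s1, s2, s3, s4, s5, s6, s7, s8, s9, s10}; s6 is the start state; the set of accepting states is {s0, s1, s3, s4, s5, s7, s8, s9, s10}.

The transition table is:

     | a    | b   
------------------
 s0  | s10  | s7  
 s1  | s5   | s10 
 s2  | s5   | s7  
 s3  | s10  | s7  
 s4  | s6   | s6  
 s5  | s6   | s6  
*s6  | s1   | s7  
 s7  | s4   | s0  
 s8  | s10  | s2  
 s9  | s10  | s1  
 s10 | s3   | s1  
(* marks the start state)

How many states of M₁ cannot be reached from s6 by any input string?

BFS from s6 reaches {s0, s1, s3, s4, s5, s6, s7, s10}; the 3 state(s) s2, s8, s9 are never visited.

3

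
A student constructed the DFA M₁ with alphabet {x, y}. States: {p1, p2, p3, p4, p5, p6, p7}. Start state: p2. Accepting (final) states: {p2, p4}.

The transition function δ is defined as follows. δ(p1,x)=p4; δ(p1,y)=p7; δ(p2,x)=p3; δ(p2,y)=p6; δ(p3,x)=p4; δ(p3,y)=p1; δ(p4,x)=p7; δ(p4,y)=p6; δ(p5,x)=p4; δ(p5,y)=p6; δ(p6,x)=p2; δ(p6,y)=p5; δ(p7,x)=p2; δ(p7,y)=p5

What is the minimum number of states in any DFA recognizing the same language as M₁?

Initial partition by acceptance: {p2,p4} | {p1,p3,p5,p6,p7}.
No further refinement is possible. Final partition (2 blocks): {p2,p4} | {p1,p3,p5,p6,p7}.

2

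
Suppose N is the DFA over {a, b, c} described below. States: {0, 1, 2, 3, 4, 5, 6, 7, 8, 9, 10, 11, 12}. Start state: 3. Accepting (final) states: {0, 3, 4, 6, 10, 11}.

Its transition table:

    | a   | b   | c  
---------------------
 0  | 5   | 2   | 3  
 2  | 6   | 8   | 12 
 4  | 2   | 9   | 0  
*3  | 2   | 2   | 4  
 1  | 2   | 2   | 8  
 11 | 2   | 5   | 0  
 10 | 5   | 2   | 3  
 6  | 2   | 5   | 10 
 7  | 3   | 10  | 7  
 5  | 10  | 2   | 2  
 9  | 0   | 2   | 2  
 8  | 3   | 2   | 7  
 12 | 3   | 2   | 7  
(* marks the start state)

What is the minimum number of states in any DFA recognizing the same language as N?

7

Reachable states from the start: {0,2,3,4,5,6,7,8,9,10,12}. Unreachable: {1,11} — drop them.
Initial partition by acceptance: {0,3,4,6,10} | {2,5,7,8,9,12}.
Refine {2,5,7,8,9,12} on symbol b: members go to different blocks, giving {2,5,8,9,12} and {7}.
Refine {2,5,8,9,12} on symbol c: members go to different blocks, giving {2,5,9} and {8,12}.
Split {2,5,9} by δ(·,b) → {5,9} and {2}.
On input a, block {0,3,4,6,10} splits into {3,4,6} and {0,10}.
On input b, block {3,4,6} splits into {4,6} and {3}.
The partition is now stable with 7 blocks: {4,6} | {5,9} | {7} | {8,12} | {2} | {0,10} | {3}.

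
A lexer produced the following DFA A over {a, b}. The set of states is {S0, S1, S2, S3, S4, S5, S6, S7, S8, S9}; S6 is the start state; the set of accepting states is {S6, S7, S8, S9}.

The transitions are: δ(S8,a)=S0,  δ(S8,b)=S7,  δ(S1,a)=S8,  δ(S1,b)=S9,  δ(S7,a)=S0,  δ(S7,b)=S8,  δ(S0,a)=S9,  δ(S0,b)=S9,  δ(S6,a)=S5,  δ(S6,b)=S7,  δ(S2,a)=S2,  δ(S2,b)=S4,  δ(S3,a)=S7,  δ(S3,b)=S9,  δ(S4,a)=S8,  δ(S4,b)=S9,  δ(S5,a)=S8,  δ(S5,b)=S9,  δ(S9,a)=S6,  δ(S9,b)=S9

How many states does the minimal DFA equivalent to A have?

States {S1,S2,S3,S4} cannot be reached from the start state, so discard them.
P0 = {S6,S7,S8,S9} | {S0,S5}.
On input a, block {S6,S7,S8,S9} splits into {S6,S7,S8} and {S9}.
Split {S0,S5} by δ(·,a) → {S0} and {S5}.
On input a, block {S6,S7,S8} splits into {S7,S8} and {S6}.
Stable partition: {S7,S8} | {S0} | {S9} | {S5} | {S6} — 5 equivalence classes.

5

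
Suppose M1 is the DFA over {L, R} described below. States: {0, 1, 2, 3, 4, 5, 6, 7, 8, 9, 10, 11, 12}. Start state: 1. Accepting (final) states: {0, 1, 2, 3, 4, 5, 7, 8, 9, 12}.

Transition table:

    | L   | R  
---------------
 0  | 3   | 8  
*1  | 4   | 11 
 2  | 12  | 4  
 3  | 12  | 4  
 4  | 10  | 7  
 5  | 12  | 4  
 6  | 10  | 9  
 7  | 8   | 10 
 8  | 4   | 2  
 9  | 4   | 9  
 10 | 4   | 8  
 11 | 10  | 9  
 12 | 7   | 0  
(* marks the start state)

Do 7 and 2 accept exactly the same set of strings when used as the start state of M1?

No

First remove the unreachable states {5,6}; 11 states remain.
P0 = {0,1,2,3,4,7,8,9,12} | {10,11}.
Split {0,1,2,3,4,7,8,9,12} by δ(·,L) → {0,1,2,3,7,8,9,12} and {4}.
Refine {0,1,2,3,7,8,9,12} on symbol L: members go to different blocks, giving {0,2,3,7,12} and {1,8,9}.
Split {0,2,3,7,12} by δ(·,L) → {0,2,3,12} and {7}.
On input L, block {0,2,3,12} splits into {0,2,3} and {12}.
On input L, block {0,2,3} splits into {2,3} and {0}.
Refine {10,11} on symbol L: members go to different blocks, giving {10} and {11}.
On input R, block {1,8,9} splits into {1} and {8} and {9}.
No further refinement is possible. Final partition (10 blocks): {2,3} | {10} | {4} | {1} | {7} | {12} | {0} | {11} | {8} | {9}.
7 and 2 end up in different blocks, so they are distinguishable. For instance, the string 'R' is accepted from only 2.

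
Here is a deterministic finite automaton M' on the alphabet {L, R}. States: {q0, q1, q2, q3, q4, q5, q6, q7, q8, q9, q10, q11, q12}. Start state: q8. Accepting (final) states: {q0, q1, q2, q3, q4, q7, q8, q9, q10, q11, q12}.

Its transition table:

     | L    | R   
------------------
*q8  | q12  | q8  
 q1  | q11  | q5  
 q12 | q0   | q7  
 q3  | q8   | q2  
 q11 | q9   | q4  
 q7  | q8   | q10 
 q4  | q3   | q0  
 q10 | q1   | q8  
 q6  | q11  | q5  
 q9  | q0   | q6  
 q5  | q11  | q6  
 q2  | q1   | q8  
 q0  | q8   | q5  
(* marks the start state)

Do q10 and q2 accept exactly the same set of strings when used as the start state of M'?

All states are reachable from the start state.
P0 = {q0,q1,q2,q3,q4,q7,q8,q9,q10,q11,q12} | {q5,q6}.
Refine {q0,q1,q2,q3,q4,q7,q8,q9,q10,q11,q12} on symbol R: members go to different blocks, giving {q2,q3,q4,q7,q8,q10,q11,q12} and {q0,q1,q9}.
On input L, block {q2,q3,q4,q7,q8,q10,q11,q12} splits into {q2,q10,q11,q12} and {q3,q4,q7,q8}.
Refine {q0,q1,q9} on symbol L: members go to different blocks, giving {q0} and {q1} and {q9}.
Refine {q2,q10,q11,q12} on symbol L: members go to different blocks, giving {q2,q10} and {q11} and {q12}.
On input L, block {q3,q4,q7,q8} splits into {q3,q4,q7} and {q8}.
On input L, block {q3,q4,q7} splits into {q3,q7} and {q4}.
The partition is now stable with 10 blocks: {q2,q10} | {q5,q6} | {q0} | {q3,q7} | {q1} | {q9} | {q11} | {q12} | {q8} | {q4}.
q10 and q2 lie in the same block of the stable partition, so they are equivalent — no string distinguishes them.

Yes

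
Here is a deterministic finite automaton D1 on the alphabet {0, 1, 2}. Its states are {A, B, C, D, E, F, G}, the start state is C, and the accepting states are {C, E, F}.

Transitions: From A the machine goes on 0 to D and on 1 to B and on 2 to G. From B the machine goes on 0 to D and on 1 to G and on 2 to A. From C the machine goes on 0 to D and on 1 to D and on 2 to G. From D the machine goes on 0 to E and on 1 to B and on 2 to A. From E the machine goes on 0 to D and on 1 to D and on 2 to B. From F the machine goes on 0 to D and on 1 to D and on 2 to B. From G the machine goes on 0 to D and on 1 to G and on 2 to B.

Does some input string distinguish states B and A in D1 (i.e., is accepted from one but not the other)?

No

States {F} cannot be reached from the start state, so discard them.
Initial partition by acceptance: {C,E} | {A,B,D,G}.
Refine {A,B,D,G} on symbol 0: members go to different blocks, giving {A,B,G} and {D}.
Stable partition: {C,E} | {A,B,G} | {D} — 3 equivalence classes.
B and A lie in the same block of the stable partition, so they are equivalent — no string distinguishes them.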